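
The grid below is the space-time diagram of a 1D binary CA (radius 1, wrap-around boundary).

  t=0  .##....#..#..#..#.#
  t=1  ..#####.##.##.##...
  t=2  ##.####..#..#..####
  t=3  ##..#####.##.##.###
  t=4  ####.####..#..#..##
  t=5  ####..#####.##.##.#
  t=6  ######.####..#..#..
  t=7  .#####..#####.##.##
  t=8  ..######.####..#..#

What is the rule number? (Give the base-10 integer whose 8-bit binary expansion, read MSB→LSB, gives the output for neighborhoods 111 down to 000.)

  nb ###: next=#  (t=1,i=3, bit7=1)
  nb ##.: next=#  (t=0,i=2, bit6=1)
  nb #.#: next=.  (t=0,i=0, bit5=0)
  nb #..: next=#  (t=0,i=3, bit4=1)
  nb .##: next=.  (t=0,i=1, bit3=0)
  nb .#.: next=.  (t=0,i=7, bit2=0)
  nb ..#: next=#  (t=0,i=6, bit1=1)
  nb ...: next=#  (t=0,i=4, bit0=1)
  bits 11010011 = 211

211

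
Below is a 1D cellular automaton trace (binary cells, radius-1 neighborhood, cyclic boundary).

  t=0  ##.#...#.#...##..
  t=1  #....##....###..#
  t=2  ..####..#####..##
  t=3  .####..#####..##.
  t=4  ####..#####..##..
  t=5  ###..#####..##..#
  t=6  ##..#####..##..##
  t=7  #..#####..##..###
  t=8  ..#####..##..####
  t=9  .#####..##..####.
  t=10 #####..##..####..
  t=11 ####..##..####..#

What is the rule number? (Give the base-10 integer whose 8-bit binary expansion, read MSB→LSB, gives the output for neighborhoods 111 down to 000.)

139

  [7] ### => #  t=1,i=12
  [6] ##. => .  t=0,i=1
  [5] #.# => .  t=0,i=2
  [4] #.. => .  t=0,i=4
  [3] .## => #  t=0,i=0
  [2] .#. => .  t=0,i=3
  [1] ..# => #  t=0,i=6
  [0] ... => #  t=0,i=5
  bits 10001011 = 139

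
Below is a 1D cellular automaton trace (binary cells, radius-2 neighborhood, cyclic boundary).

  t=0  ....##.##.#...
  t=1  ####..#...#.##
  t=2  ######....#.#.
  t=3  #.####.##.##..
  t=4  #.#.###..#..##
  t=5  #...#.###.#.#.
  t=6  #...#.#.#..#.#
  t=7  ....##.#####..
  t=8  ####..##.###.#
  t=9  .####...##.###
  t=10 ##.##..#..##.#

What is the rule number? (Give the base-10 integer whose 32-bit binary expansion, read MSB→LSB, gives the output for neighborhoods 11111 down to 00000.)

  nb #####: next=#  (t=1,i=0, bit31=1)
  nb ####.: next=#  (t=1,i=2, bit30=1)
  nb ###.#: next=#  (t=3,i=5, bit29=1)
  nb ###..: next=#  (t=1,i=3, bit28=1)
  nb ##.##: next=#  (t=0,i=6, bit27=1)
  nb ##.#.: next=.  (t=0,i=9, bit26=0)
  nb ##..#: next=#  (t=1,i=4, bit25=1)
  nb ##...: next=.  (t=2,i=6, bit24=0)
  nb #.###: next=#  (t=1,i=12, bit23=1)
  nb #.##.: next=.  (t=0,i=7, bit22=0)
  nb #.#.#: next=.  (t=2,i=12, bit21=0)
  nb #.#..: next=#  (t=0,i=10, bit20=1)
  nb #..##: next=.  (t=4,i=11, bit19=0)
  nb #..#.: next=#  (t=1,i=5, bit18=1)
  nb #...#: next=.  (t=1,i=8, bit17=0)
  nb #....: next=#  (t=0,i=12, bit16=1)
  nb .####: next=.  (t=1,i=13, bit15=0)
  nb .###.: next=.  (t=4,i=5, bit14=0)
  nb .##.#: next=.  (t=0,i=5, bit13=0)
  nb .##..: next=.  (t=3,i=11, bit12=0)
  nb .#.##: next=.  (t=1,i=11, bit11=0)
  nb .#.#.: next=#  (t=2,i=11, bit10=1)
  nb .#..#: next=#  (t=4,i=10, bit9=1)
  nb .#...: next=.  (t=0,i=11, bit8=0)
  nb ..###: next=#  (t=4,i=12, bit7=1)
  nb ..##.: next=.  (t=0,i=4, bit6=0)
  nb ..#.#: next=#  (t=1,i=10, bit5=1)
  nb ..#..: next=.  (t=1,i=6, bit4=0)
  nb ...##: next=#  (t=0,i=3, bit3=1)
  nb ...#.: next=.  (t=1,i=9, bit2=0)
  nb ....#: next=#  (t=0,i=2, bit1=1)
  nb .....: next=#  (t=0,i=0, bit0=1)
  bits 11111010100101010000011010101011 = 4204070571

4204070571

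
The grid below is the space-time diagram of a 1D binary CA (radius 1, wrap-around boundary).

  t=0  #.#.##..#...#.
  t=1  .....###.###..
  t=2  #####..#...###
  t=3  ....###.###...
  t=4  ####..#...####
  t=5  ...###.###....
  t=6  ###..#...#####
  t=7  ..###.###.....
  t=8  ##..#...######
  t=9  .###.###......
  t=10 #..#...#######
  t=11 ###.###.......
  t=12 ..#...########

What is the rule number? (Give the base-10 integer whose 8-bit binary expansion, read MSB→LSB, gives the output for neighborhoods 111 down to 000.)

83

  [7] ### => .  t=1,i=6
  [6] ##. => #  t=0,i=5
  [5] #.# => .  t=0,i=1
  [4] #.. => #  t=0,i=6
  [3] .## => .  t=0,i=4
  [2] .#. => .  t=0,i=0
  [1] ..# => #  t=0,i=7
  [0] ... => #  t=0,i=10
  bits 01010011 = 83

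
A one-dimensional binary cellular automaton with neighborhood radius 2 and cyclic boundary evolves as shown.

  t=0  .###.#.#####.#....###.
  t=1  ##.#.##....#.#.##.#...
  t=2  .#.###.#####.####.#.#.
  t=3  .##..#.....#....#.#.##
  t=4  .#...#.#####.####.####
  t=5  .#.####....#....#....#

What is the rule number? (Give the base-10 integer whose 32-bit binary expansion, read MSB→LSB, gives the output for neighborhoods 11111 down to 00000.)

  [31] ##### => .  t=0,i=9
  [30] ####. => .  t=0,i=10
  [29] ###.# => #  t=0,i=3
  [28] ###.. => .  t=0,i=20
  [27] ##.## => .  t=2,i=6
  [26] ##.#. => .  t=0,i=4
  [25] ##..# => .  t=0,i=21
  [24] ##... => #  t=1,i=7
  [23] #.### => .  t=0,i=7
  [22] #.##. => #  t=1,i=5
  [21] #.#.# => #  t=0,i=5
  [20] #.#.. => #  t=0,i=13
  [19] #..## => #  t=0,i=0
  [18] #..#. => .  t=2,i=0
  [17] #...# => #  t=1,i=20
  [16] #.... => #  t=0,i=15
  [15] .#### => .  t=0,i=8
  [14] .###. => .  t=0,i=2
  [13] .##.# => #  t=1,i=1
  [12] .##.. => .  t=1,i=6
  [11] .#.## => #  t=0,i=6
  [10] .#.#. => .  t=1,i=12
  [9] .#..# => #  t=2,i=21
  [8] .#... => .  t=0,i=14
  [7] ..### => #  t=0,i=1
  [6] ..##. => .  t=1,i=0
  [5] ..#.# => #  t=1,i=11
  [4] ..#.. => #  t=3,i=5
  [3] ...## => .  t=0,i=17
  [2] ...#. => #  t=1,i=10
  [1] ....# => #  t=0,i=16
  [0] ..... => #  t=3,i=8
  bits 00100001011110110010101010110111 = 561719991

561719991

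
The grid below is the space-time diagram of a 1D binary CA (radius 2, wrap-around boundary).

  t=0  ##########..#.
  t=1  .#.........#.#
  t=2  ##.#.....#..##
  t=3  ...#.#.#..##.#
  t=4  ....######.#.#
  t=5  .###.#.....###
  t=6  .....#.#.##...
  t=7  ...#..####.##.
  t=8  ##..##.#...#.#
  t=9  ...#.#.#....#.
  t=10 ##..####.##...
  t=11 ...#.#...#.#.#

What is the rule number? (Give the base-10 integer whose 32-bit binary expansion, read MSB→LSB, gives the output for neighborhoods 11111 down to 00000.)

  ##### -> .   bit 31 = 0  t=0,i=2
  ####. -> .   bit 30 = 0  t=0,i=8
  ###.# -> .   bit 29 = 0  t=2,i=1
  ###.. -> .   bit 28 = 0  t=0,i=9
  ##.## -> .   bit 27 = 0  t=5,i=0
  ##.#. -> .   bit 26 = 0  t=2,i=2
  ##..# -> .   bit 25 = 0  t=0,i=10
  ##... -> #   bit 24 = 1  t=6,i=11
  #.### -> .   bit 23 = 0  t=0,i=0
  #.##. -> #   bit 22 = 1  t=6,i=9
  #.#.# -> #   bit 21 = 1  t=1,i=13
  #.#.. -> #   bit 20 = 1  t=1,i=1
  #..## -> #   bit 19 = 1  t=2,i=11
  #..#. -> #   bit 18 = 1  t=0,i=11
  #...# -> .   bit 17 = 0  t=3,i=1
  #.... -> #   bit 16 = 1  t=1,i=3
  .#### -> #   bit 15 = 1  t=0,i=1
  .###. -> .   bit 14 = 0  t=5,i=2
  .##.# -> #   bit 13 = 1  t=3,i=11
  .##.. -> .   bit 12 = 0  t=6,i=10
  .#.## -> #   bit 11 = 1  t=0,i=13
  .#.#. -> #   bit 10 = 1  t=1,i=0
  .#..# -> #   bit 9 = 1  t=2,i=10
  .#... -> .   bit 8 = 0  t=1,i=2
  ..### -> .   bit 7 = 0  t=2,i=12
  ..##. -> .   bit 6 = 0  t=3,i=10
  ..#.# -> .   bit 5 = 0  t=0,i=12
  ..#.. -> .   bit 4 = 0  t=2,i=9
  ...## -> #   bit 3 = 1  t=4,i=3
  ...#. -> .   bit 2 = 0  t=1,i=10
  ....# -> #   bit 1 = 1  t=1,i=9
  ..... -> .   bit 0 = 0  t=1,i=4
  bits 00000001011111011010111000001010 = 25013770

25013770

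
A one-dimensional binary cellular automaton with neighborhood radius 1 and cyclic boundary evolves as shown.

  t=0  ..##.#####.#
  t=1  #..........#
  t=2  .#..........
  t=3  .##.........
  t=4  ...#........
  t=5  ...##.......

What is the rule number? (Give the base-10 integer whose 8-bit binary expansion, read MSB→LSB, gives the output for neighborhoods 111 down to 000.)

20

  [7] ### => .  t=0,i=6
  [6] ##. => .  t=0,i=3
  [5] #.# => .  t=0,i=4
  [4] #.. => #  t=0,i=0
  [3] .## => .  t=0,i=2
  [2] .#. => #  t=0,i=11
  [1] ..# => .  t=0,i=1
  [0] ... => .  t=1,i=2
  bits 00010100 = 20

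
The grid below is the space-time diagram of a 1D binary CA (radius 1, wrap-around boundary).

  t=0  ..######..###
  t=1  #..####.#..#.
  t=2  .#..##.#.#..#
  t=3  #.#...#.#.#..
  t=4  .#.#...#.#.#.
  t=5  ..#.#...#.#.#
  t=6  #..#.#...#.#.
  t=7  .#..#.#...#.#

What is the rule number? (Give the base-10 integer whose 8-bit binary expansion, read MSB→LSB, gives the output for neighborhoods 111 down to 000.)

  ### -> #   bit 7 = 1  t=0,i=3
  ##. -> .   bit 6 = 0  t=0,i=7
  #.# -> #   bit 5 = 1  t=1,i=7
  #.. -> #   bit 4 = 1  t=0,i=0
  .## -> .   bit 3 = 0  t=0,i=2
  .#. -> .   bit 2 = 0  t=1,i=0
  ..# -> .   bit 1 = 0  t=0,i=1
  ... -> .   bit 0 = 0  t=3,i=4
  bits 10110000 = 176

176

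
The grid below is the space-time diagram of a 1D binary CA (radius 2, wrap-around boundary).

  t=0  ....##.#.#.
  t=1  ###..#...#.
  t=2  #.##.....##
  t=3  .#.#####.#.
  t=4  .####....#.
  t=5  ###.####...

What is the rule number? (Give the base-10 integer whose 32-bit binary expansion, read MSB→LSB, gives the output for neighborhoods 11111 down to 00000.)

463059107

  [31] ##### => .  t=3,i=5
  [30] ####. => .  t=3,i=6
  [29] ###.# => .  t=2,i=0
  [28] ###.. => #  t=1,i=2
  [27] ##.## => #  t=2,i=1
  [26] ##.#. => .  t=0,i=6
  [25] ##..# => #  t=1,i=3
  [24] ##... => #  t=2,i=4
  [23] #.### => #  t=1,i=0
  [22] #.##. => .  t=2,i=2
  [21] #.#.# => .  t=0,i=7
  [20] #.#.. => #  t=0,i=9
  [19] #..## => #  t=4,i=0
  [18] #..#. => .  t=1,i=4
  [17] #...# => .  t=1,i=7
  [16] #.... => #  t=0,i=0
  [15] .#### => #  t=3,i=4
  [14] .###. => .  t=1,i=1
  [13] .##.# => #  t=0,i=5
  [12] .##.. => #  t=2,i=3
  [11] .#.## => #  t=1,i=10
  [10] .#.#. => .  t=0,i=8
  [9] .#..# => .  t=3,i=10
  [8] .#... => .  t=0,i=10
  [7] ..### => #  t=2,i=9
  [6] ..##. => .  t=0,i=4
  [5] ..#.# => #  t=1,i=9
  [4] ..#.. => .  t=1,i=5
  [3] ...## => .  t=0,i=3
  [2] ...#. => .  t=1,i=8
  [1] ....# => #  t=0,i=2
  [0] ..... => #  t=0,i=1
  bits 00011011100110011011100010100011 = 463059107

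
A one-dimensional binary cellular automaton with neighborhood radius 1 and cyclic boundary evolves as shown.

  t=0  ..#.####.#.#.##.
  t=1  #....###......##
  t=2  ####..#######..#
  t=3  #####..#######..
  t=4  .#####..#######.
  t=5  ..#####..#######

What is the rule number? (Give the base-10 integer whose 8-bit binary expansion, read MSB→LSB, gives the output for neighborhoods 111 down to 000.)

209

  nb ###: next=#  (t=0,i=5, bit7=1)
  nb ##.: next=#  (t=0,i=7, bit6=1)
  nb #.#: next=.  (t=0,i=3, bit5=0)
  nb #..: next=#  (t=0,i=15, bit4=1)
  nb .##: next=.  (t=0,i=4, bit3=0)
  nb .#.: next=.  (t=0,i=2, bit2=0)
  nb ..#: next=.  (t=0,i=1, bit1=0)
  nb ...: next=#  (t=0,i=0, bit0=1)
  bits 11010001 = 209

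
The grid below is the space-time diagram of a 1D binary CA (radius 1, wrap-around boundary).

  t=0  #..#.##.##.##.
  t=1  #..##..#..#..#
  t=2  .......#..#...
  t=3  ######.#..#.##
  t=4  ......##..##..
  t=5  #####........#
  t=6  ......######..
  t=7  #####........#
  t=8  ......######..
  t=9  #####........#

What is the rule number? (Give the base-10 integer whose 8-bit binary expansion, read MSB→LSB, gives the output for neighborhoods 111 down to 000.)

  [7] ### => .  t=3,i=0
  [6] ##. => .  t=0,i=6
  [5] #.# => #  t=0,i=4
  [4] #.. => .  t=0,i=1
  [3] .## => .  t=0,i=5
  [2] .#. => #  t=0,i=0
  [1] ..# => .  t=0,i=2
  [0] ... => #  t=2,i=0
  bits 00100101 = 37

37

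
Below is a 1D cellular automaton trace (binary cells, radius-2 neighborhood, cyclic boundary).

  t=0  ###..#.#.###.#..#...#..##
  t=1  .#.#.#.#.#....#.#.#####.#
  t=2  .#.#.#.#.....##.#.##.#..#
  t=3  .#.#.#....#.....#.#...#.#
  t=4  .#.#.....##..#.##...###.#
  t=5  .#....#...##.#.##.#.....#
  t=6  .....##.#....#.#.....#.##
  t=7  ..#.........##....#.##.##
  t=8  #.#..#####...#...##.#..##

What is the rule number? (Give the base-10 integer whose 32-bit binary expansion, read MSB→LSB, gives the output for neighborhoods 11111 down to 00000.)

1122669109

  nb #####: next=.  (t=0,i=0, bit31=0)
  nb ####.: next=#  (t=0,i=1, bit30=1)
  nb ###.#: next=.  (t=0,i=11, bit29=0)
  nb ###..: next=.  (t=0,i=2, bit28=0)
  nb ##.##: next=.  (t=7,i=22, bit27=0)
  nb ##.#.: next=.  (t=0,i=12, bit26=0)
  nb ##..#: next=#  (t=0,i=3, bit25=1)
  nb ##...: next=.  (t=4,i=17, bit24=0)
  nb #.###: next=#  (t=0,i=9, bit23=1)
  nb #.##.: next=#  (t=2,i=18, bit22=1)
  nb #.#.#: next=#  (t=0,i=7, bit21=1)
  nb #.#..: next=.  (t=0,i=13, bit20=0)
  nb #..##: next=#  (t=0,i=22, bit19=1)
  nb #..#.: next=.  (t=0,i=4, bit18=0)
  nb #...#: next=#  (t=0,i=18, bit17=1)
  nb #....: next=.  (t=1,i=11, bit16=0)
  nb .####: next=#  (t=0,i=24, bit15=1)
  nb .###.: next=.  (t=0,i=10, bit14=0)
  nb .##.#: next=.  (t=2,i=14, bit13=0)
  nb .##..: next=#  (t=4,i=10, bit12=1)
  nb .#.##: next=.  (t=0,i=8, bit11=0)
  nb .#.#.: next=.  (t=0,i=6, bit10=0)
  nb .#..#: next=#  (t=0,i=14, bit9=1)
  nb .#...: next=.  (t=0,i=17, bit8=0)
  nb ..###: next=.  (t=0,i=23, bit7=0)
  nb ..##.: next=.  (t=2,i=13, bit6=0)
  nb ..#.#: next=#  (t=0,i=5, bit5=1)
  nb ..#..: next=#  (t=0,i=16, bit4=1)
  nb ...##: next=.  (t=2,i=12, bit3=0)
  nb ...#.: next=#  (t=0,i=19, bit2=1)
  nb ....#: next=.  (t=1,i=12, bit1=0)
  nb .....: next=#  (t=2,i=10, bit0=1)
  bits 01000010111010101001001000110101 = 1122669109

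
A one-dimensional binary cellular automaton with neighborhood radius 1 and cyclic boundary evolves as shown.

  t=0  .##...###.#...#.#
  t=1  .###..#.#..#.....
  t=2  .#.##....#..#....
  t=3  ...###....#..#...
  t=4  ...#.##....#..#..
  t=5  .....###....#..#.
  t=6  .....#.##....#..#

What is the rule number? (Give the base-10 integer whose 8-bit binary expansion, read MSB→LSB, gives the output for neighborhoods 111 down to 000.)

  ###|.  b7=0 t=0,i=7
  ##.|#  b6=1 t=0,i=2
  #.#|.  b5=0 t=0,i=0
  #..|#  b4=1 t=0,i=3
  .##|#  b3=1 t=0,i=1
  .#.|.  b2=0 t=0,i=10
  ..#|.  b1=0 t=0,i=5
  ...|.  b0=0 t=0,i=4
  bits 01011000 = 88

88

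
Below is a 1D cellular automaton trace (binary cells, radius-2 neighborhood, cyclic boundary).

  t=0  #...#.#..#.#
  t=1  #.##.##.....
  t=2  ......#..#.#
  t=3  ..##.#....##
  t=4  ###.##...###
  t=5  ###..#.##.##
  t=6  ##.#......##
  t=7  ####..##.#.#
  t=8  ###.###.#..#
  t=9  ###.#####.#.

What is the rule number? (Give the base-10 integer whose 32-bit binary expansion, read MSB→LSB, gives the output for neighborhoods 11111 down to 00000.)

  #####|#  b31=1 t=4,i=0
  ####.|#  b30=1 t=4,i=1
  ###.#|#  b29=1 t=4,i=2
  ###..|.  b28=0 t=5,i=2
  ##.##|.  b27=0 t=1,i=4
  ##.#.|#  b26=1 t=3,i=4
  ##..#|#  b25=1 t=3,i=0
  ##...|.  b24=0 t=0,i=1
  #.###|#  b23=1 t=5,i=10
  #.##.|.  b22=0 t=0,i=11
  #.#.#|.  b21=0 t=7,i=9
  #.#..|#  b20=1 t=0,i=6
  #..##|#  b19=1 t=3,i=1
  #..#.|.  b18=0 t=0,i=8
  #...#|#  b17=1 t=0,i=2
  #....|.  b16=0 t=1,i=8
  .####|#  b15=1 t=4,i=10
  .###.|#  b14=1 t=8,i=5
  .##.#|.  b13=0 t=1,i=3
  .##..|#  b12=1 t=0,i=0
  .#.##|.  b11=0 t=0,i=10
  .#.#.|#  b10=1 t=0,i=5
  .#..#|.  b9=0 t=0,i=7
  .#...|.  b8=0 t=2,i=0
  ..###|.  b7=0 t=4,i=9
  ..##.|#  b6=1 t=3,i=2
  ..#.#|.  b5=0 t=0,i=4
  ..#..|.  b4=0 t=2,i=6
  ...##|#  b3=1 t=3,i=9
  ...#.|#  b2=1 t=0,i=3
  ....#|.  b1=0 t=1,i=10
  .....|#  b0=1 t=1,i=9
  bits 11100110100110101101010001001101 = 3868906573

3868906573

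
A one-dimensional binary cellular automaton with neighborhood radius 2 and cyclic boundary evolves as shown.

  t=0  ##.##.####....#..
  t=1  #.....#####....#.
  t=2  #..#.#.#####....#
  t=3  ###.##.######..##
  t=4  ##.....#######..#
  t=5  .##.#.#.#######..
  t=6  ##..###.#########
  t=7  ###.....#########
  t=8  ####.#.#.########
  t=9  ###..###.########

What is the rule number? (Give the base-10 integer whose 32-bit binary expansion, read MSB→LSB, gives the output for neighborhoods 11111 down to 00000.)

  nb #####: next=#  (t=1,i=8, bit31=1)
  nb ####.: next=#  (t=0,i=8, bit30=1)
  nb ###.#: next=.  (t=3,i=2, bit29=0)
  nb ###..: next=#  (t=0,i=9, bit28=1)
  nb ##.##: next=.  (t=0,i=2, bit27=0)
  nb ##.#.: next=.  (t=5,i=3, bit26=0)
  nb ##..#: next=#  (t=2,i=1, bit25=1)
  nb ##...: next=#  (t=0,i=10, bit24=1)
  nb #.###: next=#  (t=0,i=6, bit23=1)
  nb #.##.: next=.  (t=0,i=3, bit22=0)
  nb #.#.#: next=#  (t=2,i=5, bit21=1)
  nb #.#..: next=#  (t=1,i=0, bit20=1)
  nb #..##: next=.  (t=0,i=16, bit19=0)
  nb #..#.: next=#  (t=2,i=2, bit18=1)
  nb #...#: next=#  (t=5,i=16, bit17=1)
  nb #....: next=.  (t=0,i=11, bit16=0)
  nb .####: next=#  (t=0,i=7, bit15=1)
  nb .###.: next=.  (t=4,i=0, bit14=0)
  nb .##.#: next=.  (t=0,i=1, bit13=0)
  nb .##..: next=#  (t=2,i=0, bit12=1)
  nb .#.##: next=.  (t=2,i=6, bit11=0)
  nb .#.#.: next=#  (t=1,i=16, bit10=1)
  nb .#..#: next=#  (t=0,i=15, bit9=1)
  nb .#...: next=.  (t=1,i=1, bit8=0)
  nb ..###: next=.  (t=1,i=6, bit7=0)
  nb ..##.: next=#  (t=0,i=0, bit6=1)
  nb ..#.#: next=.  (t=1,i=15, bit5=0)
  nb ..#..: next=.  (t=0,i=14, bit4=0)
  nb ...##: next=#  (t=1,i=5, bit3=1)
  nb ...#.: next=.  (t=0,i=13, bit2=0)
  nb ....#: next=.  (t=0,i=12, bit1=0)
  nb .....: next=#  (t=1,i=3, bit0=1)
  bits 11010011101101101001011001001001 = 3551958601

3551958601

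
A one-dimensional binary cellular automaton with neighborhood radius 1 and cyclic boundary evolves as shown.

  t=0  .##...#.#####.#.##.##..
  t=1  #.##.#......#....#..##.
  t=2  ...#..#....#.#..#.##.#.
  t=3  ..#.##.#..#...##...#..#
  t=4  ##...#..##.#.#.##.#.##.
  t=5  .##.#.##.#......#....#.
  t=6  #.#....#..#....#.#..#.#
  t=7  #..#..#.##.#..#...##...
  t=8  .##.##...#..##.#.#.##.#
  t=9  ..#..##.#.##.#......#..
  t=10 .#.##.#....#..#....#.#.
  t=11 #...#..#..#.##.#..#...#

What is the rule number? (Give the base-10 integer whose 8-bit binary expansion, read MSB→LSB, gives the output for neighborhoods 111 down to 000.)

  nb ###: next=.  (t=0,i=9, bit7=0)
  nb ##.: next=#  (t=0,i=2, bit6=1)
  nb #.#: next=.  (t=0,i=7, bit5=0)
  nb #..: next=#  (t=0,i=3, bit4=1)
  nb .##: next=.  (t=0,i=1, bit3=0)
  nb .#.: next=.  (t=0,i=6, bit2=0)
  nb ..#: next=#  (t=0,i=0, bit1=1)
  nb ...: next=.  (t=0,i=4, bit0=0)
  bits 01010010 = 82

82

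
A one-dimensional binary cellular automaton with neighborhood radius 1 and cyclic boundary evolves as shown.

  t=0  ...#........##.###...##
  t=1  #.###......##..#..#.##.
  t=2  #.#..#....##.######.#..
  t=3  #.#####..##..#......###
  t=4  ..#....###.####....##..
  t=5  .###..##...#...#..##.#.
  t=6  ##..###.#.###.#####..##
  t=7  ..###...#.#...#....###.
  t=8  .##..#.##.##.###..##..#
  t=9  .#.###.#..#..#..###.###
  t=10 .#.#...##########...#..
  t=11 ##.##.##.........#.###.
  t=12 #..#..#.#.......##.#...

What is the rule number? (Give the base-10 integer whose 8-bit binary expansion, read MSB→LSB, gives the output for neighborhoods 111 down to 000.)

30

  [7] ### => .  t=0,i=16
  [6] ##. => .  t=0,i=13
  [5] #.# => .  t=0,i=14
  [4] #.. => #  t=0,i=0
  [3] .## => #  t=0,i=12
  [2] .#. => #  t=0,i=3
  [1] ..# => #  t=0,i=2
  [0] ... => .  t=0,i=1
  bits 00011110 = 30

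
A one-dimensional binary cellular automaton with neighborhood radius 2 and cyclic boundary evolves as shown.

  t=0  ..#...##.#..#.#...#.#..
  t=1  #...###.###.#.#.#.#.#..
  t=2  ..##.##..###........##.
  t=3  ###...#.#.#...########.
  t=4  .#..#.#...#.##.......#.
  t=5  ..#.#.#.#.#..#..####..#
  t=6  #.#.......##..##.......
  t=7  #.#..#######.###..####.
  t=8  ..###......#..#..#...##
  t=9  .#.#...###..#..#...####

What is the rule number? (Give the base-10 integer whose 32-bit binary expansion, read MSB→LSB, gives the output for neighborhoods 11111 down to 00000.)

  nb #####: next=.  (t=3,i=16, bit31=0)
  nb ####.: next=.  (t=3,i=20, bit30=0)
  nb ###.#: next=#  (t=1,i=6, bit29=1)
  nb ###..: next=.  (t=2,i=11, bit28=0)
  nb ##.##: next=.  (t=1,i=7, bit27=0)
  nb ##.#.: next=#  (t=0,i=8, bit26=1)
  nb ##..#: next=.  (t=2,i=7, bit25=0)
  nb ##...: next=.  (t=2,i=12, bit24=0)
  nb #.###: next=.  (t=1,i=8, bit23=0)
  nb #.##.: next=.  (t=2,i=5, bit22=0)
  nb #.#.#: next=.  (t=1,i=12, bit21=0)
  nb #.#..: next=#  (t=0,i=9, bit20=1)
  nb #..##: next=#  (t=2,i=8, bit19=1)
  nb #..#.: next=.  (t=0,i=11, bit18=0)
  nb #...#: next=#  (t=0,i=4, bit17=1)
  nb #....: next=.  (t=0,i=22, bit16=0)
  nb .####: next=.  (t=3,i=15, bit15=0)
  nb .###.: next=#  (t=1,i=5, bit14=1)
  nb .##.#: next=.  (t=0,i=7, bit13=0)
  nb .##..: next=#  (t=2,i=6, bit12=1)
  nb .#.##: next=.  (t=4,i=11, bit11=0)
  nb .#.#.: next=.  (t=0,i=13, bit10=0)
  nb .#..#: next=#  (t=0,i=10, bit9=1)
  nb .#...: next=.  (t=0,i=3, bit8=0)
  nb ..###: next=.  (t=1,i=4, bit7=0)
  nb ..##.: next=#  (t=0,i=6, bit6=1)
  nb ..#.#: next=#  (t=0,i=12, bit5=1)
  nb ..#..: next=.  (t=0,i=2, bit4=0)
  nb ...##: next=#  (t=0,i=5, bit3=1)
  nb ...#.: next=.  (t=0,i=1, bit2=0)
  nb ....#: next=#  (t=0,i=0, bit1=1)
  nb .....: next=#  (t=2,i=14, bit0=1)
  bits 00100100000110100101001001101011 = 605704811

605704811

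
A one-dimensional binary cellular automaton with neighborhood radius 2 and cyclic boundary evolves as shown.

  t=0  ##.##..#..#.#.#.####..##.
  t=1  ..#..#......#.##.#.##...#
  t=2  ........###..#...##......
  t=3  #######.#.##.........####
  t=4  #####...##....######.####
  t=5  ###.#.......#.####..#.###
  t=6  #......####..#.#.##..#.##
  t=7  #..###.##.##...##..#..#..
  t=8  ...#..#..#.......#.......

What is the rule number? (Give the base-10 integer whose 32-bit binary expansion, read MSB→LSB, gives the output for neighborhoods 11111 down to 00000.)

2585823363

  #####|#  b31=1 t=3,i=0
  ####.|.  b30=0 t=0,i=18
  ###.#|.  b29=0 t=3,i=6
  ###..|#  b28=1 t=0,i=19
  ##.##|#  b27=1 t=0,i=2
  ##.#.|.  b26=0 t=1,i=16
  ##..#|#  b25=1 t=0,i=5
  ##...|.  b24=0 t=1,i=21
  #.###|.  b23=0 t=0,i=16
  #.##.|.  b22=0 t=0,i=0
  #.#.#|#  b21=1 t=0,i=12
  #.#..|.  b20=0 t=5,i=4
  #..##|.  b19=0 t=0,i=21
  #..#.|.  b18=0 t=0,i=6
  #...#|.  b17=0 t=1,i=22
  #....|.  b16=0 t=1,i=7
  .####|#  b15=1 t=0,i=17
  .###.|.  b14=0 t=2,i=9
  .##.#|.  b13=0 t=0,i=1
  .##..|.  b12=0 t=0,i=4
  .#.##|#  b11=1 t=0,i=15
  .#.#.|.  b10=0 t=0,i=11
  .#..#|.  b9=0 t=0,i=8
  .#...|.  b8=0 t=1,i=6
  ..###|#  b7=1 t=2,i=8
  ..##.|.  b6=0 t=0,i=22
  ..#.#|.  b5=0 t=0,i=10
  ..#..|.  b4=0 t=0,i=7
  ...##|.  b3=0 t=2,i=7
  ...#.|.  b2=0 t=1,i=11
  ....#|#  b1=1 t=1,i=10
  .....|#  b0=1 t=1,i=8
  bits 10011010001000001000100010000011 = 2585823363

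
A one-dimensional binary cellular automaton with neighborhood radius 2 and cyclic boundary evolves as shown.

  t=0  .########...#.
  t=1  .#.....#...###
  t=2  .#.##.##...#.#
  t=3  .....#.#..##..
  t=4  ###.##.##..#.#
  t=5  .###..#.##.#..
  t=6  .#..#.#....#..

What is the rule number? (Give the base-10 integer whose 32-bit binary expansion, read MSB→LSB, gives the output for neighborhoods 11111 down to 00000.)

  nb #####: next=.  (t=0,i=3, bit31=0)
  nb ####.: next=#  (t=0,i=7, bit30=1)
  nb ###.#: next=#  (t=1,i=13, bit29=1)
  nb ###..: next=.  (t=0,i=8, bit28=0)
  nb ##.##: next=#  (t=2,i=5, bit27=1)
  nb ##.#.: next=.  (t=1,i=0, bit26=0)
  nb ##..#: next=#  (t=4,i=9, bit25=1)
  nb ##...: next=.  (t=0,i=9, bit24=0)
  nb #.###: next=.  (t=4,i=13, bit23=0)
  nb #.##.: next=.  (t=2,i=3, bit22=0)
  nb #.#.#: next=.  (t=2,i=1, bit21=0)
  nb #.#..: next=#  (t=1,i=1, bit20=1)
  nb #..##: next=.  (t=0,i=0, bit19=0)
  nb #..#.: next=.  (t=4,i=10, bit18=0)
  nb #...#: next=.  (t=0,i=10, bit17=0)
  nb #....: next=#  (t=1,i=3, bit16=1)
  nb .####: next=.  (t=0,i=2, bit15=0)
  nb .###.: next=.  (t=1,i=12, bit14=0)
  nb .##.#: next=.  (t=2,i=4, bit13=0)
  nb .##..: next=#  (t=2,i=7, bit12=1)
  nb .#.##: next=.  (t=2,i=2, bit11=0)
  nb .#.#.: next=.  (t=2,i=0, bit10=0)
  nb .#..#: next=#  (t=0,i=13, bit9=1)
  nb .#...: next=.  (t=1,i=2, bit8=0)
  nb ..###: next=#  (t=0,i=1, bit7=1)
  nb ..##.: next=.  (t=3,i=10, bit6=0)
  nb ..#.#: next=#  (t=2,i=11, bit5=1)
  nb ..#..: next=#  (t=0,i=12, bit4=1)
  nb ...##: next=.  (t=1,i=10, bit3=0)
  nb ...#.: next=#  (t=0,i=11, bit2=1)
  nb ....#: next=.  (t=1,i=5, bit1=0)
  nb .....: next=#  (t=1,i=4, bit0=1)
  bits 01101010000100010001001010110101 = 1779503797

1779503797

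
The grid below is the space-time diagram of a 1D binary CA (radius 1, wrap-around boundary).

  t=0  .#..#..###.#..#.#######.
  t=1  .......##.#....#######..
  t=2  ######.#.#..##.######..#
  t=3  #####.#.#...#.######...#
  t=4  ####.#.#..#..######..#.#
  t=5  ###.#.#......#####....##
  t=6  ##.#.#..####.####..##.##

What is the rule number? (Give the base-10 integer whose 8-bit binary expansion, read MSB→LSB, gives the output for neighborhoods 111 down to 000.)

  ###|#  b7=1 t=0,i=8
  ##.|.  b6=0 t=0,i=9
  #.#|#  b5=1 t=0,i=10
  #..|.  b4=0 t=0,i=2
  .##|#  b3=1 t=0,i=7
  .#.|.  b2=0 t=0,i=1
  ..#|.  b1=0 t=0,i=0
  ...|#  b0=1 t=1,i=0
  bits 10101001 = 169

169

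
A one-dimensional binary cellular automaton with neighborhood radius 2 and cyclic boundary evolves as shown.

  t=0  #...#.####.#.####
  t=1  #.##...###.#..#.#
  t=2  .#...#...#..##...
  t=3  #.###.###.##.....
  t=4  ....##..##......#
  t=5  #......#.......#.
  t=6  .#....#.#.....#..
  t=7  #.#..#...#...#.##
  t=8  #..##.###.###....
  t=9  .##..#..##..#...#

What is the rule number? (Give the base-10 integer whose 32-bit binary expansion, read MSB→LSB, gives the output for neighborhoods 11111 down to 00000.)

2016314116

  #####|.  b31=0 t=0,i=15
  ####.|#  b30=1 t=0,i=8
  ###.#|#  b29=1 t=0,i=9
  ###..|#  b28=1 t=0,i=0
  ##.##|#  b27=1 t=1,i=1
  ##.#.|.  b26=0 t=0,i=10
  ##..#|.  b25=0 t=4,i=6
  ##...|.  b24=0 t=0,i=1
  #.###|.  b23=0 t=0,i=6
  #.##.|.  b22=0 t=1,i=2
  #.#.#|#  b21=1 t=0,i=11
  #.#..|.  b20=0 t=1,i=11
  #..##|#  b19=1 t=2,i=11
  #..#.|#  b18=1 t=1,i=13
  #...#|#  b17=1 t=0,i=2
  #....|.  b16=0 t=2,i=15
  .####|#  b15=1 t=0,i=7
  .###.|.  b14=0 t=1,i=8
  .##.#|.  b13=0 t=1,i=0
  .##..|.  b12=0 t=1,i=3
  .#.##|.  b11=0 t=0,i=5
  .#.#.|.  b10=0 t=5,i=16
  .#..#|#  b9=1 t=1,i=12
  .#...|#  b8=1 t=2,i=2
  ..###|.  b7=0 t=1,i=7
  ..##.|.  b6=0 t=2,i=12
  ..#.#|.  b5=0 t=0,i=4
  ..#..|.  b4=0 t=2,i=1
  ...##|.  b3=0 t=1,i=6
  ...#.|#  b2=1 t=0,i=3
  ....#|.  b1=0 t=2,i=16
  .....|.  b0=0 t=3,i=14
  bits 01111000001011101000001100000100 = 2016314116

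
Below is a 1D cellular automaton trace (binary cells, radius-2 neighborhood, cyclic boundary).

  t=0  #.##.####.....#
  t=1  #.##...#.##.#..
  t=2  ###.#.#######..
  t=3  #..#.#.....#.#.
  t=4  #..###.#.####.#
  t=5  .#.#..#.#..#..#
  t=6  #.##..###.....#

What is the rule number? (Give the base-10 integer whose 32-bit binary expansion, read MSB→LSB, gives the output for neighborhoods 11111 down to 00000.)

1196502182

  ##### -> .   bit 31 = 0  t=2,i=8
  ####. -> #   bit 30 = 1  t=0,i=7
  ###.# -> .   bit 29 = 0  t=2,i=2
  ###.. -> .   bit 28 = 0  t=0,i=8
  ##.## -> .   bit 27 = 0  t=0,i=1
  ##.#. -> #   bit 26 = 1  t=1,i=11
  ##..# -> #   bit 25 = 1  t=2,i=13
  ##... -> #   bit 24 = 1  t=0,i=9
  #.### -> .   bit 23 = 0  t=0,i=5
  #.##. -> #   bit 22 = 1  t=0,i=2
  #.#.# -> .   bit 21 = 0  t=2,i=4
  #.#.. -> #   bit 20 = 1  t=1,i=12
  #..## -> .   bit 19 = 0  t=2,i=14
  #..#. -> .   bit 18 = 0  t=1,i=14
  #...# -> .   bit 17 = 0  t=1,i=5
  #.... -> #   bit 16 = 1  t=0,i=10
  .#### -> .   bit 15 = 0  t=0,i=6
  .###. -> .   bit 14 = 0  t=2,i=1
  .##.# -> #   bit 13 = 1  t=0,i=0
  .##.. -> .   bit 12 = 0  t=1,i=3
  .#.## -> #   bit 11 = 1  t=1,i=1
  .#.#. -> #   bit 10 = 1  t=3,i=4
  .#..# -> .   bit 9 = 0  t=1,i=13
  .#... -> .   bit 8 = 0  t=3,i=6
  ..### -> #   bit 7 = 1  t=2,i=0
  ..##. -> .   bit 6 = 0  t=0,i=14
  ..#.# -> #   bit 5 = 1  t=1,i=0
  ..#.. -> .   bit 4 = 0  t=5,i=11
  ...## -> .   bit 3 = 0  t=0,i=13
  ...#. -> #   bit 2 = 1  t=1,i=6
  ....# -> #   bit 1 = 1  t=0,i=12
  ..... -> .   bit 0 = 0  t=0,i=11
  bits 01000111010100010010110010100110 = 1196502182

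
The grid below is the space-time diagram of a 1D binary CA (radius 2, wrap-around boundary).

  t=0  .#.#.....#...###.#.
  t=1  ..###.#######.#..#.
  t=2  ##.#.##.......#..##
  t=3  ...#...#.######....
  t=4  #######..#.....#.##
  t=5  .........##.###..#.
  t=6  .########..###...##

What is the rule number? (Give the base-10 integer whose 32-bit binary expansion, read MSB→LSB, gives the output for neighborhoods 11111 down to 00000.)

  ##### -> .   bit 31 = 0  t=1,i=8
  ####. -> .   bit 30 = 0  t=1,i=11
  ###.# -> .   bit 29 = 0  t=0,i=15
  ###.. -> .   bit 28 = 0  t=3,i=14
  ##.## -> #   bit 27 = 1  t=1,i=5
  ##.#. -> .   bit 26 = 0  t=0,i=16
  ##..# -> .   bit 25 = 0  t=4,i=7
  ##... -> #   bit 24 = 1  t=2,i=7
  #.### -> #   bit 23 = 1  t=1,i=6
  #.##. -> .   bit 22 = 0  t=2,i=5
  #.#.# -> #   bit 21 = 1  t=2,i=3
  #.#.. -> #   bit 20 = 1  t=0,i=3
  #..## -> .   bit 19 = 0  t=2,i=16
  #..#. -> .   bit 18 = 0  t=0,i=0
  #...# -> #   bit 17 = 1  t=0,i=11
  #.... -> .   bit 16 = 0  t=0,i=5
  .#### -> .   bit 15 = 0  t=1,i=7
  .###. -> #   bit 14 = 1  t=0,i=14
  .##.# -> .   bit 13 = 0  t=5,i=10
  .##.. -> .   bit 12 = 0  t=2,i=6
  .#.## -> .   bit 11 = 0  t=2,i=4
  .#.#. -> #   bit 10 = 1  t=0,i=2
  .#..# -> .   bit 9 = 0  t=0,i=18
  .#... -> #   bit 8 = 1  t=0,i=4
  ..### -> .   bit 7 = 0  t=0,i=13
  ..##. -> .   bit 6 = 0  t=5,i=9
  ..#.# -> .   bit 5 = 0  t=0,i=1
  ..#.. -> #   bit 4 = 1  t=0,i=9
  ...## -> #   bit 3 = 1  t=0,i=12
  ...#. -> #   bit 2 = 1  t=0,i=8
  ....# -> #   bit 1 = 1  t=0,i=7
  ..... -> #   bit 0 = 1  t=0,i=6
  bits 00001001101100100100010100011111 = 162678047

162678047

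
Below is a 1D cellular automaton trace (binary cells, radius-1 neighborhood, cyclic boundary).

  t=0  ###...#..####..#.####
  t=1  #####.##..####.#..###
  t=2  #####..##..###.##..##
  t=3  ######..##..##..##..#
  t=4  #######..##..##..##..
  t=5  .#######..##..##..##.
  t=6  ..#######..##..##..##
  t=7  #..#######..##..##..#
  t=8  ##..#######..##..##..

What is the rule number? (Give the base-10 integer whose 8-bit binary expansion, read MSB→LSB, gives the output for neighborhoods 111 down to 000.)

213

  ### -> #   bit 7 = 1  t=0,i=0
  ##. -> #   bit 6 = 1  t=0,i=2
  #.# -> .   bit 5 = 0  t=0,i=16
  #.. -> #   bit 4 = 1  t=0,i=3
  .## -> .   bit 3 = 0  t=0,i=9
  .#. -> #   bit 2 = 1  t=0,i=6
  ..# -> .   bit 1 = 0  t=0,i=5
  ... -> #   bit 0 = 1  t=0,i=4
  bits 11010101 = 213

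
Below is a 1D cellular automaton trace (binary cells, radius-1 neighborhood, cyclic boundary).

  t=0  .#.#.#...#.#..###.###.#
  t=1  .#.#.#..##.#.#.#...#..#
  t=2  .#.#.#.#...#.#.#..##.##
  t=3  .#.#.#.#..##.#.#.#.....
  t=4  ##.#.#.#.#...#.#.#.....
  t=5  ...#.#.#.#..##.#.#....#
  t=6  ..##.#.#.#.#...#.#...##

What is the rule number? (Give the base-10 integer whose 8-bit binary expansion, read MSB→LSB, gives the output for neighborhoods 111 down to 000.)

  nb ###: next=#  (t=0,i=15, bit7=1)
  nb ##.: next=.  (t=0,i=16, bit6=0)
  nb #.#: next=.  (t=0,i=0, bit5=0)
  nb #..: next=.  (t=0,i=6, bit4=0)
  nb .##: next=.  (t=0,i=14, bit3=0)
  nb .#.: next=#  (t=0,i=1, bit2=1)
  nb ..#: next=#  (t=0,i=8, bit1=1)
  nb ...: next=.  (t=0,i=7, bit0=0)
  bits 10000110 = 134

134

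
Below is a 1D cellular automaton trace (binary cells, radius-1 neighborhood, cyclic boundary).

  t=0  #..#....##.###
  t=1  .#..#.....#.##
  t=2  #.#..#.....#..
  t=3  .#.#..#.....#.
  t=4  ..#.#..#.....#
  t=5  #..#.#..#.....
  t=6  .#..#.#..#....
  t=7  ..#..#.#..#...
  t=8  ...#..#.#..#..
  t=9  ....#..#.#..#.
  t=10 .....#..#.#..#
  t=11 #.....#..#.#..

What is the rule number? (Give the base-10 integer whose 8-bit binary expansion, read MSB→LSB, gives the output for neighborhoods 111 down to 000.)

176

  ###|#  b7=1 t=0,i=12
  ##.|.  b6=0 t=0,i=0
  #.#|#  b5=1 t=0,i=10
  #..|#  b4=1 t=0,i=1
  .##|.  b3=0 t=0,i=8
  .#.|.  b2=0 t=0,i=3
  ..#|.  b1=0 t=0,i=2
  ...|.  b0=0 t=0,i=5
  bits 10110000 = 176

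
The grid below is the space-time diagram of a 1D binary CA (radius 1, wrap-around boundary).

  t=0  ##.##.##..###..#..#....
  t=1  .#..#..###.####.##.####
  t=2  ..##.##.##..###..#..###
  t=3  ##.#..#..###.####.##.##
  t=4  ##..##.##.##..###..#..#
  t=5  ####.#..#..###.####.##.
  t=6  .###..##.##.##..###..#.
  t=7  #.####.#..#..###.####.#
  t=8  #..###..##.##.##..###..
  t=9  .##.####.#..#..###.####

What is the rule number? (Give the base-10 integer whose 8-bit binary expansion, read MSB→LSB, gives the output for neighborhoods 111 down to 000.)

211

  [7] ### => #  t=0,i=11
  [6] ##. => #  t=0,i=1
  [5] #.# => .  t=0,i=2
  [4] #.. => #  t=0,i=8
  [3] .## => .  t=0,i=0
  [2] .#. => .  t=0,i=15
  [1] ..# => #  t=0,i=9
  [0] ... => #  t=0,i=20
  bits 11010011 = 211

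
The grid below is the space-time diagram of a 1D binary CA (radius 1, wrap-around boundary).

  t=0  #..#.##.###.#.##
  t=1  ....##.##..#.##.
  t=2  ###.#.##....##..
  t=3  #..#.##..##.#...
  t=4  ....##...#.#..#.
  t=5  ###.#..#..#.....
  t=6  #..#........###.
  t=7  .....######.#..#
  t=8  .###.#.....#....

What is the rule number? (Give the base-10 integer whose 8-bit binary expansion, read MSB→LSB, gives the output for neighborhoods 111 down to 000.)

41

  nb ###: next=.  (t=0,i=9, bit7=0)
  nb ##.: next=.  (t=0,i=0, bit6=0)
  nb #.#: next=#  (t=0,i=4, bit5=1)
  nb #..: next=.  (t=0,i=1, bit4=0)
  nb .##: next=#  (t=0,i=5, bit3=1)
  nb .#.: next=.  (t=0,i=3, bit2=0)
  nb ..#: next=.  (t=0,i=2, bit1=0)
  nb ...: next=#  (t=1,i=0, bit0=1)
  bits 00101001 = 41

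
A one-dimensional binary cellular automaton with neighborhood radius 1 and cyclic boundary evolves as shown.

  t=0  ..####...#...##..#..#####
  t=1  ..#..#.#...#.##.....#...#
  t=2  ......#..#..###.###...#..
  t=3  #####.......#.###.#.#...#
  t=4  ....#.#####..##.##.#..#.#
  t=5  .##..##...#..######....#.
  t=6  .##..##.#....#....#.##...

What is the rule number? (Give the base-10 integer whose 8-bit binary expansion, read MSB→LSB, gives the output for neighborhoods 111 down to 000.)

  nb ###: next=.  (t=0,i=3, bit7=0)
  nb ##.: next=#  (t=0,i=5, bit6=1)
  nb #.#: next=#  (t=1,i=6, bit5=1)
  nb #..: next=.  (t=0,i=0, bit4=0)
  nb .##: next=#  (t=0,i=2, bit3=1)
  nb .#.: next=.  (t=0,i=9, bit2=0)
  nb ..#: next=.  (t=0,i=1, bit1=0)
  nb ...: next=#  (t=0,i=7, bit0=1)
  bits 01101001 = 105

105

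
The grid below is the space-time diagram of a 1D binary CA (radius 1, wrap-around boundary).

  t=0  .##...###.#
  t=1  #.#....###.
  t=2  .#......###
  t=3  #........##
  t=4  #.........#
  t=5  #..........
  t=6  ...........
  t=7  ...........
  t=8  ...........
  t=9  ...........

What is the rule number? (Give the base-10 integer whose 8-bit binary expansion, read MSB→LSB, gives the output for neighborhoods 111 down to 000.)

  ###|#  b7=1 t=0,i=7
  ##.|#  b6=1 t=0,i=2
  #.#|#  b5=1 t=0,i=0
  #..|.  b4=0 t=0,i=3
  .##|.  b3=0 t=0,i=1
  .#.|.  b2=0 t=0,i=10
  ..#|.  b1=0 t=0,i=5
  ...|.  b0=0 t=0,i=4
  bits 11100000 = 224

224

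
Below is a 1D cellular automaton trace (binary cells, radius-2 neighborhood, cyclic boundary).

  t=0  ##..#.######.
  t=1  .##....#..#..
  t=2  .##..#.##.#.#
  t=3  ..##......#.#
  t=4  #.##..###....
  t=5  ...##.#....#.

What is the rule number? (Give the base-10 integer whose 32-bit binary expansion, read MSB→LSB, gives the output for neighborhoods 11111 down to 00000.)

  [31] ##### => .  t=0,i=8
  [30] ####. => #  t=0,i=10
  [29] ###.# => .  t=0,i=11
  [28] ###.. => .  t=4,i=8
  [27] ##.## => .  t=0,i=12
  [26] ##.#. => .  t=2,i=9
  [25] ##..# => #  t=0,i=2
  [24] ##... => .  t=1,i=3
  [23] #.### => .  t=0,i=6
  [22] #.##. => .  t=0,i=0
  [21] #.#.# => #  t=2,i=10
  [20] #.#.. => .  t=3,i=12
  [19] #..## => .  t=3,i=1
  [18] #..#. => .  t=0,i=3
  [17] #...# => #  t=1,i=12
  [16] #.... => .  t=1,i=4
  [15] .#### => #  t=0,i=7
  [14] .###. => .  t=4,i=7
  [13] .##.# => .  t=2,i=8
  [12] .##.. => #  t=0,i=1
  [11] .#.## => .  t=0,i=5
  [10] .#.#. => .  t=2,i=11
  [9] .#..# => #  t=1,i=8
  [8] .#... => .  t=1,i=11
  [7] ..### => #  t=4,i=6
  [6] ..##. => #  t=1,i=1
  [5] ..#.# => .  t=0,i=4
  [4] ..#.. => #  t=1,i=7
  [3] ...## => .  t=1,i=0
  [2] ...#. => .  t=1,i=6
  [1] ....# => #  t=1,i=5
  [0] ..... => #  t=3,i=6
  bits 01000010001000101001001011010011 = 1109562067

1109562067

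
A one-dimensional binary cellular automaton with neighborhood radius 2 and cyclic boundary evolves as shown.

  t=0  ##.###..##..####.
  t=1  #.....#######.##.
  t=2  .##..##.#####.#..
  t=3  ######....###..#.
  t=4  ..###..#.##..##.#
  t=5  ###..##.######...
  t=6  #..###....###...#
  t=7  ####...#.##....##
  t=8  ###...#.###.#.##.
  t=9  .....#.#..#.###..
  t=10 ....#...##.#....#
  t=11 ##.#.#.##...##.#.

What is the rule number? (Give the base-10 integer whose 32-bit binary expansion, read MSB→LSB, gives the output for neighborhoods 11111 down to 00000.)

3798801356

  [31] ##### => #  t=1,i=8
  [30] ####. => #  t=0,i=14
  [29] ###.# => #  t=0,i=15
  [28] ###.. => .  t=0,i=5
  [27] ##.## => .  t=0,i=2
  [26] ##.#. => .  t=1,i=16
  [25] ##..# => #  t=0,i=6
  [24] ##... => .  t=3,i=6
  [23] #.### => .  t=0,i=3
  [22] #.##. => #  t=0,i=0
  [21] #.#.# => #  t=8,i=12
  [20] #.#.. => .  t=1,i=0
  [19] #..## => #  t=0,i=7
  [18] #..#. => #  t=3,i=14
  [17] #...# => .  t=2,i=16
  [16] #.... => #  t=1,i=2
  [15] .#### => .  t=0,i=13
  [14] .###. => .  t=0,i=4
  [13] .##.# => .  t=0,i=1
  [12] .##.. => #  t=0,i=9
  [11] .#.## => #  t=3,i=16
  [10] .#.#. => .  t=9,i=6
  [9] .#..# => #  t=4,i=0
  [8] .#... => #  t=1,i=1
  [7] ..### => #  t=0,i=12
  [6] ..##. => #  t=0,i=8
  [5] ..#.# => .  t=3,i=15
  [4] ..#.. => .  t=10,i=4
  [3] ...## => #  t=1,i=5
  [2] ...#. => #  t=7,i=6
  [1] ....# => .  t=1,i=4
  [0] ..... => .  t=1,i=3
  bits 11100010011011010001101111001100 = 3798801356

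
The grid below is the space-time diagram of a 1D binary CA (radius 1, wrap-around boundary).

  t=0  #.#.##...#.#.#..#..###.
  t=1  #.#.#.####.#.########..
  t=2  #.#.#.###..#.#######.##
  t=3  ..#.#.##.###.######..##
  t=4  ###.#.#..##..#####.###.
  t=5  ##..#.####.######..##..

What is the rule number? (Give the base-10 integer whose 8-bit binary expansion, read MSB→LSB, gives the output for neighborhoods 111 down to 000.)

  [7] ### => #  t=0,i=20
  [6] ##. => .  t=0,i=5
  [5] #.# => .  t=0,i=1
  [4] #.. => #  t=0,i=6
  [3] .## => #  t=0,i=4
  [2] .#. => #  t=0,i=0
  [1] ..# => #  t=0,i=8
  [0] ... => #  t=0,i=7
  bits 10011111 = 159

159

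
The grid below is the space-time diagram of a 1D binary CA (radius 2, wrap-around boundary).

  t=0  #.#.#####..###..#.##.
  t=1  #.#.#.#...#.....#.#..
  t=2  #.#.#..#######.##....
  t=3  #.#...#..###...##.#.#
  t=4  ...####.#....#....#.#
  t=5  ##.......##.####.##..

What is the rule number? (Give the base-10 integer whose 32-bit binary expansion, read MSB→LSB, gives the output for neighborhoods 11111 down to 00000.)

  nb #####: next=#  (t=0,i=6, bit31=1)
  nb ####.: next=.  (t=0,i=7, bit30=0)
  nb ###.#: next=.  (t=2,i=13, bit29=0)
  nb ###..: next=.  (t=0,i=8, bit28=0)
  nb ##.##: next=.  (t=2,i=14, bit27=0)
  nb ##.#.: next=.  (t=0,i=20, bit26=0)
  nb ##..#: next=.  (t=0,i=9, bit25=0)
  nb ##...: next=.  (t=2,i=17, bit24=0)
  nb #.###: next=#  (t=0,i=4, bit23=1)
  nb #.##.: next=#  (t=0,i=18, bit22=1)
  nb #.#.#: next=#  (t=0,i=0, bit21=1)
  nb #.#..: next=.  (t=1,i=6, bit20=0)
  nb #..##: next=#  (t=0,i=10, bit19=1)
  nb #..#.: next=.  (t=0,i=15, bit18=0)
  nb #...#: next=#  (t=1,i=8, bit17=1)
  nb #....: next=#  (t=1,i=12, bit16=1)
  nb .####: next=.  (t=0,i=5, bit15=0)
  nb .###.: next=.  (t=0,i=12, bit14=0)
  nb .##.#: next=.  (t=0,i=19, bit13=0)
  nb .##..: next=#  (t=2,i=16, bit12=1)
  nb .#.##: next=.  (t=0,i=3, bit11=0)
  nb .#.#.: next=.  (t=0,i=1, bit10=0)
  nb .#..#: next=.  (t=1,i=19, bit9=0)
  nb .#...: next=#  (t=1,i=7, bit8=1)
  nb ..###: next=.  (t=0,i=11, bit7=0)
  nb ..##.: next=.  (t=3,i=15, bit6=0)
  nb ..#.#: next=#  (t=0,i=16, bit5=1)
  nb ..#..: next=#  (t=1,i=10, bit4=1)
  nb ...##: next=.  (t=3,i=14, bit3=0)
  nb ...#.: next=#  (t=1,i=9, bit2=1)
  nb ....#: next=.  (t=1,i=14, bit1=0)
  nb .....: next=#  (t=1,i=13, bit0=1)
  bits 10000000111010110001000100110101 = 2162889013

2162889013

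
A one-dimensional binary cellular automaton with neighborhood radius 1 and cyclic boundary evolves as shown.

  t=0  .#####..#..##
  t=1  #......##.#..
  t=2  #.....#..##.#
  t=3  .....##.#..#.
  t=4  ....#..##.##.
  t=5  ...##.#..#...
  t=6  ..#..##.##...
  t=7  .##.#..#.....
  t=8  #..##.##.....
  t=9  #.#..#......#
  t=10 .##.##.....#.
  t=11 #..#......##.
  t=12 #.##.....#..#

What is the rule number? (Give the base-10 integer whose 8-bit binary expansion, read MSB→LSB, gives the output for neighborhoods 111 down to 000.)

  ###|.  b7=0 t=0,i=2
  ##.|.  b6=0 t=0,i=5
  #.#|#  b5=1 t=0,i=0
  #..|.  b4=0 t=0,i=6
  .##|.  b3=0 t=0,i=1
  .#.|#  b2=1 t=0,i=8
  ..#|#  b1=1 t=0,i=7
  ...|.  b0=0 t=1,i=2
  bits 00100110 = 38

38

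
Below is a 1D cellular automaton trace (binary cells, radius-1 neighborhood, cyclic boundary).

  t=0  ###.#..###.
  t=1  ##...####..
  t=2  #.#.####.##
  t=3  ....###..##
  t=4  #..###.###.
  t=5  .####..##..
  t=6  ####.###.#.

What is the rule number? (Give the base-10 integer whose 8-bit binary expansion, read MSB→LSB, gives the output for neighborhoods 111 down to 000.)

  ### -> #   bit 7 = 1  t=0,i=1
  ##. -> .   bit 6 = 0  t=0,i=2
  #.# -> .   bit 5 = 0  t=0,i=3
  #.. -> #   bit 4 = 1  t=0,i=5
  .## -> #   bit 3 = 1  t=0,i=0
  .#. -> .   bit 2 = 0  t=0,i=4
  ..# -> #   bit 1 = 1  t=0,i=6
  ... -> .   bit 0 = 0  t=1,i=3
  bits 10011010 = 154

154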